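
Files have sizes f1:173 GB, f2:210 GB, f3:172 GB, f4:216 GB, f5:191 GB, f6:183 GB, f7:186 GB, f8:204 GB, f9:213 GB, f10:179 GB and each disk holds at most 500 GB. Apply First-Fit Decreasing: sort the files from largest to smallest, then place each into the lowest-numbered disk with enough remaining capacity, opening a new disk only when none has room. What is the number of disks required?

5

Sorted descending: 216, 213, 210, 204, 191, 186, 183, 179, 173, 172.
disk 1: place 216 GB, 284 GB left
disk 1: place 213 GB, 71 GB left
disk 2: place 210 GB, 290 GB left
disk 2: place 204 GB, 86 GB left
disk 3: place 191 GB, 309 GB left
disk 3: place 186 GB, 123 GB left
disk 4: place 183 GB, 317 GB left
disk 4: place 179 GB, 138 GB left
disk 5: place 173 GB, 327 GB left
disk 5: place 172 GB, 155 GB left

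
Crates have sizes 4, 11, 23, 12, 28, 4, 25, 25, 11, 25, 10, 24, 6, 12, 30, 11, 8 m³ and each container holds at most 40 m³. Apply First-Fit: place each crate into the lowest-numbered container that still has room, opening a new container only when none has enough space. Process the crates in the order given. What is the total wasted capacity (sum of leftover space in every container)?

51

Put 4 m³ in container 1; 36 m³ remain.
Put 11 m³ in container 1; 25 m³ remain.
Put 23 m³ in container 1; 2 m³ remain.
Put 12 m³ in container 2; 28 m³ remain.
Put 28 m³ in container 2; 0 m³ remain.
Put 4 m³ in container 3; 36 m³ remain.
Put 25 m³ in container 3; 11 m³ remain.
Put 25 m³ in container 4; 15 m³ remain.
Put 11 m³ in container 3; 0 m³ remain.
Put 25 m³ in container 5; 15 m³ remain.
Put 10 m³ in container 4; 5 m³ remain.
Put 24 m³ in container 6; 16 m³ remain.
Put 6 m³ in container 5; 9 m³ remain.
Put 12 m³ in container 6; 4 m³ remain.
Put 30 m³ in container 7; 10 m³ remain.
Put 11 m³ in container 8; 29 m³ remain.
Put 8 m³ in container 5; 1 m³ remain.
8 containers × 40 m³ = 320 m³; used 269 m³; unused 51 m³.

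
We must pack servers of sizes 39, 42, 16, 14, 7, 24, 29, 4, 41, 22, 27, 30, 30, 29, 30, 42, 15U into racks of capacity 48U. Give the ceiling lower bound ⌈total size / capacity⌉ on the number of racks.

10 racks

Total size = 39 + 42 + 16 + 14 + 7 + 24 + 29 + 4 + 41 + 22 + 27 + 30 + 30 + 29 + 30 + 42 + 15 = 441U.
⌈441 / 48⌉ = 10.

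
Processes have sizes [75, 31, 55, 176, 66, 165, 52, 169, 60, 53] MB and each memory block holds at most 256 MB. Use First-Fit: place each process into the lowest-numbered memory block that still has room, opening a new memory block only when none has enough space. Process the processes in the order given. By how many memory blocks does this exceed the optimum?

First-Fit: [75,31,55,66] [176,52] [165,60] [169,53] → 4 memory blocks.
Total size 902 MB; any packing needs at least ⌈902/256⌉ = 4 memory blocks.
So 4 is already optimal.

0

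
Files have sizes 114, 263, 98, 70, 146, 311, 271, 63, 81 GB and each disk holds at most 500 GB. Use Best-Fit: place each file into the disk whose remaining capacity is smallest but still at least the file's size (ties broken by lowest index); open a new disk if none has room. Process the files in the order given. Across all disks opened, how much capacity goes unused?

Put 114 GB in disk 1; 386 GB remain.
Put 263 GB in disk 1; 123 GB remain.
Put 98 GB in disk 1; 25 GB remain.
Put 70 GB in disk 2; 430 GB remain.
Put 146 GB in disk 2; 284 GB remain.
Put 311 GB in disk 3; 189 GB remain.
Put 271 GB in disk 2; 13 GB remain.
Put 63 GB in disk 3; 126 GB remain.
Put 81 GB in disk 3; 45 GB remain.
3 disks × 500 GB = 1500 GB; used 1417 GB; unused 83 GB.

83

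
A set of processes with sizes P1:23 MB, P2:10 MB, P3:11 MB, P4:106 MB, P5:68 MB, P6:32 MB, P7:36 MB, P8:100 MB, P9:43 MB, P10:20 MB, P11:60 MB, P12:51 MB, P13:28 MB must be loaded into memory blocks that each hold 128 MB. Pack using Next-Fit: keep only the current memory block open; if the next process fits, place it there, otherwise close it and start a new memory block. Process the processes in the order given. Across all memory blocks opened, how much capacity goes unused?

308

Put P1 (23 MB) in memory block 1; 105 MB remain.
Put P2 (10 MB) in memory block 1; 95 MB remain.
Put P3 (11 MB) in memory block 1; 84 MB remain.
Put P4 (106 MB) in memory block 2; 22 MB remain.
Put P5 (68 MB) in memory block 3; 60 MB remain.
Put P6 (32 MB) in memory block 3; 28 MB remain.
Put P7 (36 MB) in memory block 4; 92 MB remain.
Put P8 (100 MB) in memory block 5; 28 MB remain.
Put P9 (43 MB) in memory block 6; 85 MB remain.
Put P10 (20 MB) in memory block 6; 65 MB remain.
Put P11 (60 MB) in memory block 6; 5 MB remain.
Put P12 (51 MB) in memory block 7; 77 MB remain.
Put P13 (28 MB) in memory block 7; 49 MB remain.
7 memory blocks × 128 MB = 896 MB; used 588 MB; unused 308 MB.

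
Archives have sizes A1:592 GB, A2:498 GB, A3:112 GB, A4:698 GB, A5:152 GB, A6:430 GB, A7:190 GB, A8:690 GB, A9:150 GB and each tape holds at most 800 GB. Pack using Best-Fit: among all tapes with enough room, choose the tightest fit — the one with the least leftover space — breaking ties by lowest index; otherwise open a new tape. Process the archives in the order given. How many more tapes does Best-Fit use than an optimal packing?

Best-Fit: [592,112] [498,152,150] [698] [430,190] [690] → 5 tapes.
Total size 3512 GB; any packing needs at least ⌈3512/800⌉ = 5 tapes.
So 5 is already optimal.

0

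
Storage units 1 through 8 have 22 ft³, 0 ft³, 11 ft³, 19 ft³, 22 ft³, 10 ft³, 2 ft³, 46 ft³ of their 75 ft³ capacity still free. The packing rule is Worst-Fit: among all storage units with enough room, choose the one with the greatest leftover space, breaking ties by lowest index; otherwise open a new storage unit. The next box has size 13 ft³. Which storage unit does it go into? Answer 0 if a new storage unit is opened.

8

Storage units with room: storage unit 1 (22 ft³), storage unit 4 (19 ft³), storage unit 5 (22 ft³), storage unit 8 (46 ft³).
Most room is storage unit 8 with 46 ft³ free.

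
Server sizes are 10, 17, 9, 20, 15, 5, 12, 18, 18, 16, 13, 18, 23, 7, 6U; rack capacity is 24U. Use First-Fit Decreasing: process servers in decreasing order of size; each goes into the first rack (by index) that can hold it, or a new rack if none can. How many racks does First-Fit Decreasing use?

Sorted descending: 23, 20, 18, 18, 18, 17, 16, 15, 13, 12, 10, 9, 7, 6, 5.
rack 1: place 23U, 1U left
rack 2: place 20U, 4U left
rack 3: place 18U, 6U left
rack 4: place 18U, 6U left
rack 5: place 18U, 6U left
rack 6: place 17U, 7U left
rack 7: place 16U, 8U left
rack 8: place 15U, 9U left
rack 9: place 13U, 11U left
rack 10: place 12U, 12U left
rack 9: place 10U, 1U left
rack 8: place 9U, 0U left
rack 6: place 7U, 0U left
rack 3: place 6U, 0U left
rack 4: place 5U, 1U left

10 racks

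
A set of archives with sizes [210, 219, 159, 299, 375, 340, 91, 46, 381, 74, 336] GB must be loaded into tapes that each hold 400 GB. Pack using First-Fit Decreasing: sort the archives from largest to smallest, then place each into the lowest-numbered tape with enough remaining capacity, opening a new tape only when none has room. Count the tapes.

Sorted descending: 381, 375, 340, 336, 299, 219, 210, 159, 91, 74, 46.
Put 381 GB in tape 1; 19 GB remain.
Put 375 GB in tape 2; 25 GB remain.
Put 340 GB in tape 3; 60 GB remain.
Put 336 GB in tape 4; 64 GB remain.
Put 299 GB in tape 5; 101 GB remain.
Put 219 GB in tape 6; 181 GB remain.
Put 210 GB in tape 7; 190 GB remain.
Put 159 GB in tape 6; 22 GB remain.
Put 91 GB in tape 5; 10 GB remain.
Put 74 GB in tape 7; 116 GB remain.
Put 46 GB in tape 3; 14 GB remain.
Final tapes: [381] [375] [340,46] [336] [299,91] [219,159] [210,74].

7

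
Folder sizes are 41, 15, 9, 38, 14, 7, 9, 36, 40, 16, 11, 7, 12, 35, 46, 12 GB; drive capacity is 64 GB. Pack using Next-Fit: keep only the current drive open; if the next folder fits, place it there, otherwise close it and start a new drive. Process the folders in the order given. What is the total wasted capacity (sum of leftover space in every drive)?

41 GB → drive 1 (remaining 23 GB)
15 GB → drive 1 (remaining 8 GB)
9 GB → drive 2 (remaining 55 GB)
38 GB → drive 2 (remaining 17 GB)
14 GB → drive 2 (remaining 3 GB)
7 GB → drive 3 (remaining 57 GB)
9 GB → drive 3 (remaining 48 GB)
36 GB → drive 3 (remaining 12 GB)
40 GB → drive 4 (remaining 24 GB)
16 GB → drive 4 (remaining 8 GB)
11 GB → drive 5 (remaining 53 GB)
7 GB → drive 5 (remaining 46 GB)
12 GB → drive 5 (remaining 34 GB)
35 GB → drive 6 (remaining 29 GB)
46 GB → drive 7 (remaining 18 GB)
12 GB → drive 7 (remaining 6 GB)
7 drives × 64 GB = 448 GB; used 348 GB; unused 100 GB.

100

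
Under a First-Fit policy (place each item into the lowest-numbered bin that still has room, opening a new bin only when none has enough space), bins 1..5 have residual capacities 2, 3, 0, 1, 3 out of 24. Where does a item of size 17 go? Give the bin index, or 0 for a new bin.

No bin has ≥ 17 free, so a new bin is opened.

0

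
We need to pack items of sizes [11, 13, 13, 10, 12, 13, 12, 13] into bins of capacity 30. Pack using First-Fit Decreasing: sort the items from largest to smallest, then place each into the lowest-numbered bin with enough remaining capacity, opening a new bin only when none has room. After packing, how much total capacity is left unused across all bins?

23

Sorted descending: 13, 13, 13, 13, 12, 12, 11, 10.
Put 13 in bin 1; 17 remain.
Put 13 in bin 1; 4 remain.
Put 13 in bin 2; 17 remain.
Put 13 in bin 2; 4 remain.
Put 12 in bin 3; 18 remain.
Put 12 in bin 3; 6 remain.
Put 11 in bin 4; 19 remain.
Put 10 in bin 4; 9 remain.
4 bins × 30 = 120; used 97; unused 23.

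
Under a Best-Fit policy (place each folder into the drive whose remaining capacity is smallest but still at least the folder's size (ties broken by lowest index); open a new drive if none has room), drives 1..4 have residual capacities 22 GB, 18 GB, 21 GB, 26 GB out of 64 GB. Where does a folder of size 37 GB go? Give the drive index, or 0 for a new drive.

No drive has ≥ 37 GB free, so a new drive is opened.

0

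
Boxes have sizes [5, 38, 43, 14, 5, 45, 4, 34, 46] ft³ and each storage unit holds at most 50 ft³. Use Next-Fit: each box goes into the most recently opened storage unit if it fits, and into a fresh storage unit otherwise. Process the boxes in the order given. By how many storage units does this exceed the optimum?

Next-Fit: [5,38] [43] [14,5] [45,4] [34] [46] → 6 storage units.
Total size 234 ft³; any packing needs at least ⌈234/50⌉ = 5 storage units.
An optimal packing achieves that bound: [46,4] [45,5] [43,5] [38] [34,14] → 5 storage units.
Excess: 6 − 5 = 1.

1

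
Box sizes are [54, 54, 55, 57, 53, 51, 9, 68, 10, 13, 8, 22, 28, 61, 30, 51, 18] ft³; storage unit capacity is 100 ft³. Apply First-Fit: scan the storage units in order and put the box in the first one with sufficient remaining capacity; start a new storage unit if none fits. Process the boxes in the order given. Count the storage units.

Put 54 ft³ in storage unit 1; 46 ft³ remain.
Put 54 ft³ in storage unit 2; 46 ft³ remain.
Put 55 ft³ in storage unit 3; 45 ft³ remain.
Put 57 ft³ in storage unit 4; 43 ft³ remain.
Put 53 ft³ in storage unit 5; 47 ft³ remain.
Put 51 ft³ in storage unit 6; 49 ft³ remain.
Put 9 ft³ in storage unit 1; 37 ft³ remain.
Put 68 ft³ in storage unit 7; 32 ft³ remain.
Put 10 ft³ in storage unit 1; 27 ft³ remain.
Put 13 ft³ in storage unit 1; 14 ft³ remain.
Put 8 ft³ in storage unit 1; 6 ft³ remain.
Put 22 ft³ in storage unit 2; 24 ft³ remain.
Put 28 ft³ in storage unit 3; 17 ft³ remain.
Put 61 ft³ in storage unit 8; 39 ft³ remain.
Put 30 ft³ in storage unit 4; 13 ft³ remain.
Put 51 ft³ in storage unit 9; 49 ft³ remain.
Put 18 ft³ in storage unit 2; 6 ft³ remain.
Final storage units: [54,9,10,13,8] [54,22,18] [55,28] [57,30] [53] [51] [68] [61] [51].

9 storage units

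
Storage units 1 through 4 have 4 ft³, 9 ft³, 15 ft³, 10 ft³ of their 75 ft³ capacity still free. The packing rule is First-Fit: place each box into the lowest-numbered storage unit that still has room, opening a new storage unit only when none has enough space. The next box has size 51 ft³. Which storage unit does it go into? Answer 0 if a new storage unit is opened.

0

No storage unit has ≥ 51 ft³ free, so a new storage unit is opened.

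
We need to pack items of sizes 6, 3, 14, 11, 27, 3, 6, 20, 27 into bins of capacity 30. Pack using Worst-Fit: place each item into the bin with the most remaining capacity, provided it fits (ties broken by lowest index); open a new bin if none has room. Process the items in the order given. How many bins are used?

6 → bin 1 (remaining 24)
3 → bin 1 (remaining 21)
14 → bin 1 (remaining 7)
11 → bin 2 (remaining 19)
27 → bin 3 (remaining 3)
3 → bin 2 (remaining 16)
6 → bin 2 (remaining 10)
20 → bin 4 (remaining 10)
27 → bin 5 (remaining 3)
Final bins: [6,3,14] [11,3,6] [27] [20] [27].

5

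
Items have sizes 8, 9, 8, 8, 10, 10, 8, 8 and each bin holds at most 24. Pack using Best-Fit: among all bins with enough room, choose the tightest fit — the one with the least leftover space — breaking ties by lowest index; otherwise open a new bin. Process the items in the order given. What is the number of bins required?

Put 8 in bin 1; 16 remain.
Put 9 in bin 1; 7 remain.
Put 8 in bin 2; 16 remain.
Put 8 in bin 2; 8 remain.
Put 10 in bin 3; 14 remain.
Put 10 in bin 3; 4 remain.
Put 8 in bin 2; 0 remain.
Put 8 in bin 4; 16 remain.

4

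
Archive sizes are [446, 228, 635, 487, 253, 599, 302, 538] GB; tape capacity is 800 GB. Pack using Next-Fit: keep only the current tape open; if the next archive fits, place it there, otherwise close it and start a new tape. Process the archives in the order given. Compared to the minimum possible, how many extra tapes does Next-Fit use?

1

Next-Fit: [446,228] [635] [487,253] [599] [302] [538] → 6 tapes.
Total size 3488 GB; any packing needs at least ⌈3488/800⌉ = 5 tapes.
An optimal packing achieves that bound: [635] [599] [538,253] [487,302] [446,228] → 5 tapes.
Excess: 6 − 5 = 1.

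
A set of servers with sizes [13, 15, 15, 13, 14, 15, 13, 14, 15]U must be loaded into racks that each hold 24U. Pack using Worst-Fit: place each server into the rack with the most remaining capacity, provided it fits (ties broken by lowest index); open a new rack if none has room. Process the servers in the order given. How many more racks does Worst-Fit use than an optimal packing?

0

Worst-Fit: [13] [15] [15] [13] [14] [15] [13] [14] [15] → 9 racks.
9 servers exceed 12U (half the capacity), and no two of those can share a rack, so at least 9 racks are needed.
So 9 is already optimal.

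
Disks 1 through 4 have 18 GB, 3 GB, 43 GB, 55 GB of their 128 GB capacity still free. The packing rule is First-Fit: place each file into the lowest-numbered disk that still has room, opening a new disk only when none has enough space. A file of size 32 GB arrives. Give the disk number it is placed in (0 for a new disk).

Disks with room: disk 3 (43 GB), disk 4 (55 GB).
The first with room is disk 3.

3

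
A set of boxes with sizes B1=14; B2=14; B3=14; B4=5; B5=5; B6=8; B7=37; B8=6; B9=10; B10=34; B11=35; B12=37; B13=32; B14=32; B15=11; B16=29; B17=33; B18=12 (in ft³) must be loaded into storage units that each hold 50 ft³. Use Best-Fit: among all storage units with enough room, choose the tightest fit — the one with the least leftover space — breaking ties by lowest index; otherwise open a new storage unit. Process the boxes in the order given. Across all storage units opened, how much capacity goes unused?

B1 (14 ft³) → storage unit 1 (remaining 36 ft³)
B2 (14 ft³) → storage unit 1 (remaining 22 ft³)
B3 (14 ft³) → storage unit 1 (remaining 8 ft³)
B4 (5 ft³) → storage unit 1 (remaining 3 ft³)
B5 (5 ft³) → storage unit 2 (remaining 45 ft³)
B6 (8 ft³) → storage unit 2 (remaining 37 ft³)
B7 (37 ft³) → storage unit 2 (remaining 0 ft³)
B8 (6 ft³) → storage unit 3 (remaining 44 ft³)
B9 (10 ft³) → storage unit 3 (remaining 34 ft³)
B10 (34 ft³) → storage unit 3 (remaining 0 ft³)
B11 (35 ft³) → storage unit 4 (remaining 15 ft³)
B12 (37 ft³) → storage unit 5 (remaining 13 ft³)
B13 (32 ft³) → storage unit 6 (remaining 18 ft³)
B14 (32 ft³) → storage unit 7 (remaining 18 ft³)
B15 (11 ft³) → storage unit 5 (remaining 2 ft³)
B16 (29 ft³) → storage unit 8 (remaining 21 ft³)
B17 (33 ft³) → storage unit 9 (remaining 17 ft³)
B18 (12 ft³) → storage unit 4 (remaining 3 ft³)
9 storage units × 50 ft³ = 450 ft³; used 368 ft³; unused 82 ft³.

82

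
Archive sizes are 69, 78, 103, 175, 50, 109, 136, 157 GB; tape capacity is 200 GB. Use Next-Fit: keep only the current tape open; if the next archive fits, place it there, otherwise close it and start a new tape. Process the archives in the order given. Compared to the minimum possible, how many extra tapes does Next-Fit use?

1

Next-Fit: [69,78] [103] [175] [50,109] [136] [157] → 6 tapes.
Total size 877 GB; any packing needs at least ⌈877/200⌉ = 5 tapes.
An optimal packing achieves that bound: [175] [157] [136,50] [109,78] [103,69] → 5 tapes.
Excess: 6 − 5 = 1.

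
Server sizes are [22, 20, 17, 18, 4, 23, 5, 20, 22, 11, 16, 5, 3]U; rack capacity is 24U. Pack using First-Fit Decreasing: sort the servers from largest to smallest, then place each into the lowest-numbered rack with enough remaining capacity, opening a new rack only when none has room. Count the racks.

9

Sorted descending: 23, 22, 22, 20, 20, 18, 17, 16, 11, 5, 5, 4, 3.
rack 1: place 23U, 1U left
rack 2: place 22U, 2U left
rack 3: place 22U, 2U left
rack 4: place 20U, 4U left
rack 5: place 20U, 4U left
rack 6: place 18U, 6U left
rack 7: place 17U, 7U left
rack 8: place 16U, 8U left
rack 9: place 11U, 13U left
rack 6: place 5U, 1U left
rack 7: place 5U, 2U left
rack 4: place 4U, 0U left
rack 5: place 3U, 1U left
Final racks: [23] [22] [22] [20,4] [20,3] [18,5] [17,5] [16] [11].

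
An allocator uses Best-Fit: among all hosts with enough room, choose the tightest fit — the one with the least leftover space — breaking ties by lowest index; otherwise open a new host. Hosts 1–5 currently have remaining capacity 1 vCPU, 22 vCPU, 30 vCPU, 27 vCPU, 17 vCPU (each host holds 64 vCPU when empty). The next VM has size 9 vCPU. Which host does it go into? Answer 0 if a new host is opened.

5

Hosts with room: host 2 (22 vCPU), host 3 (30 vCPU), host 4 (27 vCPU), host 5 (17 vCPU).
Tightest fit is host 5 with 17 vCPU free.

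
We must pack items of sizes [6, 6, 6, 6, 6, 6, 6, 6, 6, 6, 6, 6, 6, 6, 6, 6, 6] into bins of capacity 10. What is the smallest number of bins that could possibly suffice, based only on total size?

Total size = 6 + 6 + 6 + 6 + 6 + 6 + 6 + 6 + 6 + 6 + 6 + 6 + 6 + 6 + 6 + 6 + 6 = 102.
⌈102 / 10⌉ = 11.

11 bins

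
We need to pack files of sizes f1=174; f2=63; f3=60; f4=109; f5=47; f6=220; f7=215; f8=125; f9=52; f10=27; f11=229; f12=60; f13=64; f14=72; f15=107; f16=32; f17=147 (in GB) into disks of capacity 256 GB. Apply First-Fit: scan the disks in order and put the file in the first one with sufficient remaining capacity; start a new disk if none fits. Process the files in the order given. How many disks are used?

8

disk 1: place f1 (174 GB), 82 GB left
disk 1: place f2 (63 GB), 19 GB left
disk 2: place f3 (60 GB), 196 GB left
disk 2: place f4 (109 GB), 87 GB left
disk 2: place f5 (47 GB), 40 GB left
disk 3: place f6 (220 GB), 36 GB left
disk 4: place f7 (215 GB), 41 GB left
disk 5: place f8 (125 GB), 131 GB left
disk 5: place f9 (52 GB), 79 GB left
disk 2: place f10 (27 GB), 13 GB left
disk 6: place f11 (229 GB), 27 GB left
disk 5: place f12 (60 GB), 19 GB left
disk 7: place f13 (64 GB), 192 GB left
disk 7: place f14 (72 GB), 120 GB left
disk 7: place f15 (107 GB), 13 GB left
disk 3: place f16 (32 GB), 4 GB left
disk 8: place f17 (147 GB), 109 GB left
Final disks: [174,63] [60,109,47,27] [220,32] [215] [125,52,60] [229] [64,72,107] [147].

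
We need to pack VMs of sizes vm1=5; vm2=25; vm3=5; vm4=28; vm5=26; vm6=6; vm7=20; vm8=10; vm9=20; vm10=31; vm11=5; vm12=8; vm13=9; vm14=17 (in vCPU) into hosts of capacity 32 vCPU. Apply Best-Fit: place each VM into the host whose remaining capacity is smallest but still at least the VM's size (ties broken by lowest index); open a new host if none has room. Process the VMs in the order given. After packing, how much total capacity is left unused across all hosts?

41

host 1: place vm1 (5 vCPU), 27 vCPU left
host 1: place vm2 (25 vCPU), 2 vCPU left
host 2: place vm3 (5 vCPU), 27 vCPU left
host 3: place vm4 (28 vCPU), 4 vCPU left
host 2: place vm5 (26 vCPU), 1 vCPU left
host 4: place vm6 (6 vCPU), 26 vCPU left
host 4: place vm7 (20 vCPU), 6 vCPU left
host 5: place vm8 (10 vCPU), 22 vCPU left
host 5: place vm9 (20 vCPU), 2 vCPU left
host 6: place vm10 (31 vCPU), 1 vCPU left
host 4: place vm11 (5 vCPU), 1 vCPU left
host 7: place vm12 (8 vCPU), 24 vCPU left
host 7: place vm13 (9 vCPU), 15 vCPU left
host 8: place vm14 (17 vCPU), 15 vCPU left
8 hosts × 32 vCPU = 256 vCPU; used 215 vCPU; unused 41 vCPU.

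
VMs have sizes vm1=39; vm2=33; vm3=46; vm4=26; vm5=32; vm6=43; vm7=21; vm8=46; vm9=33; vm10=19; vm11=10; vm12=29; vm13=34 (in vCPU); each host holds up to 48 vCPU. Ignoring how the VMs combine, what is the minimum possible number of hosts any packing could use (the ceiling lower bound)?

Total size = 39 + 33 + 46 + 26 + 32 + 43 + 21 + 46 + 33 + 19 + 10 + 29 + 34 = 411 vCPU.
⌈411 / 48⌉ = 9.

9 hosts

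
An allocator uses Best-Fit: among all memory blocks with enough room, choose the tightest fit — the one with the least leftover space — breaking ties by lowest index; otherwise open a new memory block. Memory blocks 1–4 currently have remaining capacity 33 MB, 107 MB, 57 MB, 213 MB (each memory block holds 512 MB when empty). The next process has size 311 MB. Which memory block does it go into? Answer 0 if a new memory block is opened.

0

No memory block has ≥ 311 MB free, so a new memory block is opened.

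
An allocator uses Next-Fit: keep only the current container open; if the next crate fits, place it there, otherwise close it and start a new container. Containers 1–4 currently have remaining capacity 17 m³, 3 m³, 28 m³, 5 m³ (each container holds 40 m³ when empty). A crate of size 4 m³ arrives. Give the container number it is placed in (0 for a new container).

Next-Fit only looks at container 4, which has 5 m³ free.
4 m³ fits there.

4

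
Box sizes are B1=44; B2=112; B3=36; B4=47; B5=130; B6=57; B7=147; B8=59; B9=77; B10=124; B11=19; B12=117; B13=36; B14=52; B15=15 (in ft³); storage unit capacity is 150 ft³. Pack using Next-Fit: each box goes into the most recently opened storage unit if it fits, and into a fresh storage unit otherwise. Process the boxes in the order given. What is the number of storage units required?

10

B1 (44 ft³) → storage unit 1 (remaining 106 ft³)
B2 (112 ft³) → storage unit 2 (remaining 38 ft³)
B3 (36 ft³) → storage unit 2 (remaining 2 ft³)
B4 (47 ft³) → storage unit 3 (remaining 103 ft³)
B5 (130 ft³) → storage unit 4 (remaining 20 ft³)
B6 (57 ft³) → storage unit 5 (remaining 93 ft³)
B7 (147 ft³) → storage unit 6 (remaining 3 ft³)
B8 (59 ft³) → storage unit 7 (remaining 91 ft³)
B9 (77 ft³) → storage unit 7 (remaining 14 ft³)
B10 (124 ft³) → storage unit 8 (remaining 26 ft³)
B11 (19 ft³) → storage unit 8 (remaining 7 ft³)
B12 (117 ft³) → storage unit 9 (remaining 33 ft³)
B13 (36 ft³) → storage unit 10 (remaining 114 ft³)
B14 (52 ft³) → storage unit 10 (remaining 62 ft³)
B15 (15 ft³) → storage unit 10 (remaining 47 ft³)
Final storage units: [44] [112,36] [47] [130] [57] [147] [59,77] [124,19] [117] [36,52,15].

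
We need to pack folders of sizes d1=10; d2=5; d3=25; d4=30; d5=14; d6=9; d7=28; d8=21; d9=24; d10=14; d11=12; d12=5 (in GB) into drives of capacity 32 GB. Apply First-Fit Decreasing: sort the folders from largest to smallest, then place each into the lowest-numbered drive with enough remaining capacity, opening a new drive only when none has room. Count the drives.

Sorted descending: 30, 28, 25, 24, 21, 14, 14, 12, 10, 9, 5, 5.
drive 1: place 30 GB, 2 GB left
drive 2: place 28 GB, 4 GB left
drive 3: place 25 GB, 7 GB left
drive 4: place 24 GB, 8 GB left
drive 5: place 21 GB, 11 GB left
drive 6: place 14 GB, 18 GB left
drive 6: place 14 GB, 4 GB left
drive 7: place 12 GB, 20 GB left
drive 5: place 10 GB, 1 GB left
drive 7: place 9 GB, 11 GB left
drive 3: place 5 GB, 2 GB left
drive 4: place 5 GB, 3 GB left

7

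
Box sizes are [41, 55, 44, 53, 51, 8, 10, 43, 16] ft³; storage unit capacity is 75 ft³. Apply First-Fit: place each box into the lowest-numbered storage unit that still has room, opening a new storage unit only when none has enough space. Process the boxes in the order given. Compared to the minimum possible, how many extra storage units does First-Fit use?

First-Fit: [41,8,10,16] [55] [44] [53] [51] [43] → 6 storage units.
6 boxes exceed 37.5 ft³ (half the capacity), and no two of those can share a storage unit, so at least 6 storage units are needed.
So 6 is already optimal.

0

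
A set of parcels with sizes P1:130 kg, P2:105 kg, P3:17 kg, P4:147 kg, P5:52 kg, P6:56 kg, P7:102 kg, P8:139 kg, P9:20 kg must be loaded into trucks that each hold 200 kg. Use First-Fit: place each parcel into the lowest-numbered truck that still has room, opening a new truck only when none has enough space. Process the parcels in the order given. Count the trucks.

P1 (130 kg) → truck 1 (remaining 70 kg)
P2 (105 kg) → truck 2 (remaining 95 kg)
P3 (17 kg) → truck 1 (remaining 53 kg)
P4 (147 kg) → truck 3 (remaining 53 kg)
P5 (52 kg) → truck 1 (remaining 1 kg)
P6 (56 kg) → truck 2 (remaining 39 kg)
P7 (102 kg) → truck 4 (remaining 98 kg)
P8 (139 kg) → truck 5 (remaining 61 kg)
P9 (20 kg) → truck 2 (remaining 19 kg)
Final trucks: [130,17,52] [105,56,20] [147] [102] [139].

5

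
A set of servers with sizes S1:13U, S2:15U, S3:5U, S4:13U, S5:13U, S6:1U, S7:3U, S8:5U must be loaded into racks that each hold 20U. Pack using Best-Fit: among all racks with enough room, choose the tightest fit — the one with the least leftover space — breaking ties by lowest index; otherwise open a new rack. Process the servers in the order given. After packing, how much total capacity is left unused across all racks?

12

rack 1: place S1 (13U), 7U left
rack 2: place S2 (15U), 5U left
rack 2: place S3 (5U), 0U left
rack 3: place S4 (13U), 7U left
rack 4: place S5 (13U), 7U left
rack 1: place S6 (1U), 6U left
rack 1: place S7 (3U), 3U left
rack 3: place S8 (5U), 2U left
4 racks × 20U = 80U; used 68U; unused 12U.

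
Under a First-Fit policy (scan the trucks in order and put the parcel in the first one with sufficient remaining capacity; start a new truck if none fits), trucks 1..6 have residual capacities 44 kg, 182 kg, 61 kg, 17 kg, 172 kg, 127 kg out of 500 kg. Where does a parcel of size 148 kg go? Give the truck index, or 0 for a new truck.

2

Trucks with room: truck 2 (182 kg), truck 5 (172 kg).
The first with room is truck 2.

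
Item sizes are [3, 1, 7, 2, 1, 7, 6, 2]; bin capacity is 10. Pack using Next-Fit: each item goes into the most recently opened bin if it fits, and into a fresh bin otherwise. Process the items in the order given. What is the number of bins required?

Put 3 in bin 1; 7 remain.
Put 1 in bin 1; 6 remain.
Put 7 in bin 2; 3 remain.
Put 2 in bin 2; 1 remain.
Put 1 in bin 2; 0 remain.
Put 7 in bin 3; 3 remain.
Put 6 in bin 4; 4 remain.
Put 2 in bin 4; 2 remain.

4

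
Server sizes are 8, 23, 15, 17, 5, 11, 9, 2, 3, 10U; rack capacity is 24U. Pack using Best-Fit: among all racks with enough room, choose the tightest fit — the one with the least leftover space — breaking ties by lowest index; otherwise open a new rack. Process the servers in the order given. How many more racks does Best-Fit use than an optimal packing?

Best-Fit: [8,15] [23] [17,5,2] [11,9,3] [10] → 5 racks.
Total size 103U; any packing needs at least ⌈103/24⌉ = 5 racks.
So 5 is already optimal.

0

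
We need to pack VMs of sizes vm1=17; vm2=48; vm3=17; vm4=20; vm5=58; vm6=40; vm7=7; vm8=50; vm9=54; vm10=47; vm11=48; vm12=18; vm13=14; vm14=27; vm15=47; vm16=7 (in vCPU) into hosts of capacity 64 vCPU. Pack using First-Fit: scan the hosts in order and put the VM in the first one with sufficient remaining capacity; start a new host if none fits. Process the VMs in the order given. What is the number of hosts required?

10 hosts

vm1 (17 vCPU) → host 1 (remaining 47 vCPU)
vm2 (48 vCPU) → host 2 (remaining 16 vCPU)
vm3 (17 vCPU) → host 1 (remaining 30 vCPU)
vm4 (20 vCPU) → host 1 (remaining 10 vCPU)
vm5 (58 vCPU) → host 3 (remaining 6 vCPU)
vm6 (40 vCPU) → host 4 (remaining 24 vCPU)
vm7 (7 vCPU) → host 1 (remaining 3 vCPU)
vm8 (50 vCPU) → host 5 (remaining 14 vCPU)
vm9 (54 vCPU) → host 6 (remaining 10 vCPU)
vm10 (47 vCPU) → host 7 (remaining 17 vCPU)
vm11 (48 vCPU) → host 8 (remaining 16 vCPU)
vm12 (18 vCPU) → host 4 (remaining 6 vCPU)
vm13 (14 vCPU) → host 2 (remaining 2 vCPU)
vm14 (27 vCPU) → host 9 (remaining 37 vCPU)
vm15 (47 vCPU) → host 10 (remaining 17 vCPU)
vm16 (7 vCPU) → host 5 (remaining 7 vCPU)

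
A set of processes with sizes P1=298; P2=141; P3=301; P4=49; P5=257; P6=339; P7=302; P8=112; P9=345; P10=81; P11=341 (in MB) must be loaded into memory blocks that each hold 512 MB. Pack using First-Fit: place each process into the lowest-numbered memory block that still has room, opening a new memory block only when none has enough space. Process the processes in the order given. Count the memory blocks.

7 memory blocks

Put P1 (298 MB) in memory block 1; 214 MB remain.
Put P2 (141 MB) in memory block 1; 73 MB remain.
Put P3 (301 MB) in memory block 2; 211 MB remain.
Put P4 (49 MB) in memory block 1; 24 MB remain.
Put P5 (257 MB) in memory block 3; 255 MB remain.
Put P6 (339 MB) in memory block 4; 173 MB remain.
Put P7 (302 MB) in memory block 5; 210 MB remain.
Put P8 (112 MB) in memory block 2; 99 MB remain.
Put P9 (345 MB) in memory block 6; 167 MB remain.
Put P10 (81 MB) in memory block 2; 18 MB remain.
Put P11 (341 MB) in memory block 7; 171 MB remain.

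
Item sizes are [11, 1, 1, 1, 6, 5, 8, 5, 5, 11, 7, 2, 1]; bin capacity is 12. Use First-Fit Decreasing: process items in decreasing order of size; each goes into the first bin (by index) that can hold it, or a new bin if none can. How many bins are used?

6

Sorted descending: 11, 11, 8, 7, 6, 5, 5, 5, 2, 1, 1, 1, 1.
bin 1: place 11, 1 left
bin 2: place 11, 1 left
bin 3: place 8, 4 left
bin 4: place 7, 5 left
bin 5: place 6, 6 left
bin 4: place 5, 0 left
bin 5: place 5, 1 left
bin 6: place 5, 7 left
bin 3: place 2, 2 left
bin 1: place 1, 0 left
bin 2: place 1, 0 left
bin 3: place 1, 1 left
bin 3: place 1, 0 left
Final bins: [11,1] [11,1] [8,2,1,1] [7,5] [6,5] [5].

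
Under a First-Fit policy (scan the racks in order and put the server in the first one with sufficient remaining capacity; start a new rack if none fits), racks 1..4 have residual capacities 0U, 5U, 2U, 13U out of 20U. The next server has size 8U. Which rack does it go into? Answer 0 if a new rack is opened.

Racks with room: rack 4 (13U).
The first with room is rack 4.

4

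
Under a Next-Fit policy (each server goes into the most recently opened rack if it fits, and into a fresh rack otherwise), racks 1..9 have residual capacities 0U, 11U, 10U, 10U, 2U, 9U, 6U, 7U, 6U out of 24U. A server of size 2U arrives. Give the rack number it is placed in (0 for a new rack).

Next-Fit only looks at rack 9, which has 6U free.
2U fits there.

9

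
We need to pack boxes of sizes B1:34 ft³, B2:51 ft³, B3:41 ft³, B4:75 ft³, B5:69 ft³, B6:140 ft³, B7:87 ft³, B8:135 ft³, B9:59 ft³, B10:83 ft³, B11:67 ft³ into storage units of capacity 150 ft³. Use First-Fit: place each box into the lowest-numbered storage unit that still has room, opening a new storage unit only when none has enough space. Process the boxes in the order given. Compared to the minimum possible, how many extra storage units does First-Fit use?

First-Fit: [34,51,41] [75,69] [140] [87,59] [135] [83,67] → 6 storage units.
Total size 841 ft³; any packing needs at least ⌈841/150⌉ = 6 storage units.
So 6 is already optimal.

0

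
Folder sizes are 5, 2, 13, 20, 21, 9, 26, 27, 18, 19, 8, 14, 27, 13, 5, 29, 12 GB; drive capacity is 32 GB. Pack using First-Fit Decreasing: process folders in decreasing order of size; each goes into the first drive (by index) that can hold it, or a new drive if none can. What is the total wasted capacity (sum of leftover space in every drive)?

20

Sorted descending: 29, 27, 27, 26, 21, 20, 19, 18, 14, 13, 13, 12, 9, 8, 5, 5, 2.
drive 1: place 29 GB, 3 GB left
drive 2: place 27 GB, 5 GB left
drive 3: place 27 GB, 5 GB left
drive 4: place 26 GB, 6 GB left
drive 5: place 21 GB, 11 GB left
drive 6: place 20 GB, 12 GB left
drive 7: place 19 GB, 13 GB left
drive 8: place 18 GB, 14 GB left
drive 8: place 14 GB, 0 GB left
drive 7: place 13 GB, 0 GB left
drive 9: place 13 GB, 19 GB left
drive 6: place 12 GB, 0 GB left
drive 5: place 9 GB, 2 GB left
drive 9: place 8 GB, 11 GB left
drive 2: place 5 GB, 0 GB left
drive 3: place 5 GB, 0 GB left
drive 1: place 2 GB, 1 GB left
9 drives × 32 GB = 288 GB; used 268 GB; unused 20 GB.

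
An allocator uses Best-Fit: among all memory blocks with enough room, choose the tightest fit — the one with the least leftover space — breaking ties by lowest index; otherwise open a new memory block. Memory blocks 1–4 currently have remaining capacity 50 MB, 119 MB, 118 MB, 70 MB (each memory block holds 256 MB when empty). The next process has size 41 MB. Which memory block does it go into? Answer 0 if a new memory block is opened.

Memory blocks with room: memory block 1 (50 MB), memory block 2 (119 MB), memory block 3 (118 MB), memory block 4 (70 MB).
Tightest fit is memory block 1 with 50 MB free.

1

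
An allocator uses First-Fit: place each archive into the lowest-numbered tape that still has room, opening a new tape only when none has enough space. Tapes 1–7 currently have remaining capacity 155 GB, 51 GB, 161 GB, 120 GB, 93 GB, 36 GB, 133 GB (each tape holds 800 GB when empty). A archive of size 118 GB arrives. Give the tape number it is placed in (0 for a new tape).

Tapes with room: tape 1 (155 GB), tape 3 (161 GB), tape 4 (120 GB), tape 7 (133 GB).
The first with room is tape 1.

1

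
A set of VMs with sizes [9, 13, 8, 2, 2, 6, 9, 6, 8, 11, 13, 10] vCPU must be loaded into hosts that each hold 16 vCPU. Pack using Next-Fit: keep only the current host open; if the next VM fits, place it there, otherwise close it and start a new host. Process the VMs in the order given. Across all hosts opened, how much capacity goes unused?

31

host 1: place 9 vCPU, 7 vCPU left
host 2: place 13 vCPU, 3 vCPU left
host 3: place 8 vCPU, 8 vCPU left
host 3: place 2 vCPU, 6 vCPU left
host 3: place 2 vCPU, 4 vCPU left
host 4: place 6 vCPU, 10 vCPU left
host 4: place 9 vCPU, 1 vCPU left
host 5: place 6 vCPU, 10 vCPU left
host 5: place 8 vCPU, 2 vCPU left
host 6: place 11 vCPU, 5 vCPU left
host 7: place 13 vCPU, 3 vCPU left
host 8: place 10 vCPU, 6 vCPU left
8 hosts × 16 vCPU = 128 vCPU; used 97 vCPU; unused 31 vCPU.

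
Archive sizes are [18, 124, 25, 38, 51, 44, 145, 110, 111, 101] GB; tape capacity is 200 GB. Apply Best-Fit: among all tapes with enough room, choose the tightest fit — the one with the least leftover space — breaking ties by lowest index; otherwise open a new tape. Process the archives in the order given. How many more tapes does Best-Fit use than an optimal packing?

Best-Fit: [18,124,25] [38,51,44] [145] [110] [111] [101] → 6 tapes.
5 archives exceed 100 GB (half the capacity), and no two of those can share a tape, so at least 5 tapes are needed.
An optimal packing achieves that bound: [145,51] [124,44,25] [111,38,18] [110] [101] → 5 tapes.
Excess: 6 − 5 = 1.

1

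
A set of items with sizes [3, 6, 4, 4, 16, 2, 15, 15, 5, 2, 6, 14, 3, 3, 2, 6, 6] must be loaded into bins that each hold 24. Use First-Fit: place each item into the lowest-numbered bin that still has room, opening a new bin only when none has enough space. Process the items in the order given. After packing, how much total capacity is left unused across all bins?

3 → bin 1 (remaining 21)
6 → bin 1 (remaining 15)
4 → bin 1 (remaining 11)
4 → bin 1 (remaining 7)
16 → bin 2 (remaining 8)
2 → bin 1 (remaining 5)
15 → bin 3 (remaining 9)
15 → bin 4 (remaining 9)
5 → bin 1 (remaining 0)
2 → bin 2 (remaining 6)
6 → bin 2 (remaining 0)
14 → bin 5 (remaining 10)
3 → bin 3 (remaining 6)
3 → bin 3 (remaining 3)
2 → bin 3 (remaining 1)
6 → bin 4 (remaining 3)
6 → bin 5 (remaining 4)
5 bins × 24 = 120; used 112; unused 8.

8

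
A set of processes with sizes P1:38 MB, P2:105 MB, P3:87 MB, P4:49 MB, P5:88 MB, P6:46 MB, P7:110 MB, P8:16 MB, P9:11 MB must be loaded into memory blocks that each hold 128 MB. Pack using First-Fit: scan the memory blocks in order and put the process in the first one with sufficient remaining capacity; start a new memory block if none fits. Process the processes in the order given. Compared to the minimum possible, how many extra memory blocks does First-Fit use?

0

First-Fit: [38,87] [105,16] [49,46,11] [88] [110] → 5 memory blocks.
Total size 550 MB; any packing needs at least ⌈550/128⌉ = 5 memory blocks.
So 5 is already optimal.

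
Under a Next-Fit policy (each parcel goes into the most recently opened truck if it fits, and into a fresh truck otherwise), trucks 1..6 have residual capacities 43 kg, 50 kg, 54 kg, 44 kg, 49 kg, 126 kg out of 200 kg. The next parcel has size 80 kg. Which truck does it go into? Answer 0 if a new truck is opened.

6

Next-Fit only looks at truck 6, which has 126 kg free.
80 kg fits there.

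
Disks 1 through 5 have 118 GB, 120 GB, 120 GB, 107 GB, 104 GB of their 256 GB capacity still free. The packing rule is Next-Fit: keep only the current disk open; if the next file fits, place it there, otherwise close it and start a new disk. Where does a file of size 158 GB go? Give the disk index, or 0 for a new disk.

0

Next-Fit only looks at disk 5, which has 104 GB free.
158 GB does not fit, so a new disk is opened.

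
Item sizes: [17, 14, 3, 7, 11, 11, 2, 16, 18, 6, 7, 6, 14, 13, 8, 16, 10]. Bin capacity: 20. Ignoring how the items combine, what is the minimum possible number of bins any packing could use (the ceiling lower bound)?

Total size = 17 + 14 + 3 + 7 + 11 + 11 + 2 + 16 + 18 + 6 + 7 + 6 + 14 + 13 + 8 + 16 + 10 = 179.
⌈179 / 20⌉ = 9.

9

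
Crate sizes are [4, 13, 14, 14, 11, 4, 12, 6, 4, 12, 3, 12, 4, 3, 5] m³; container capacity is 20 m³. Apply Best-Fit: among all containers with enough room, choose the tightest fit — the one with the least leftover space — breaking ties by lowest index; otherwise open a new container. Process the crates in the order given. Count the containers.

4 m³ → container 1 (remaining 16 m³)
13 m³ → container 1 (remaining 3 m³)
14 m³ → container 2 (remaining 6 m³)
14 m³ → container 3 (remaining 6 m³)
11 m³ → container 4 (remaining 9 m³)
4 m³ → container 2 (remaining 2 m³)
12 m³ → container 5 (remaining 8 m³)
6 m³ → container 3 (remaining 0 m³)
4 m³ → container 5 (remaining 4 m³)
12 m³ → container 6 (remaining 8 m³)
3 m³ → container 1 (remaining 0 m³)
12 m³ → container 7 (remaining 8 m³)
4 m³ → container 5 (remaining 0 m³)
3 m³ → container 6 (remaining 5 m³)
5 m³ → container 6 (remaining 0 m³)
Final containers: [4,13,3] [14,4] [14,6] [11] [12,4,4] [12,3,5] [12].

7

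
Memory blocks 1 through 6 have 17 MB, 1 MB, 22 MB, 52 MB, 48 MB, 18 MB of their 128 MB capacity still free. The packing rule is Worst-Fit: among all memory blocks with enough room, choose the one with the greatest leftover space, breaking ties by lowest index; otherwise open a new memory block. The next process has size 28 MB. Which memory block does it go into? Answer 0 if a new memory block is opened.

Memory blocks with room: memory block 4 (52 MB), memory block 5 (48 MB).
Most room is memory block 4 with 52 MB free.

4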